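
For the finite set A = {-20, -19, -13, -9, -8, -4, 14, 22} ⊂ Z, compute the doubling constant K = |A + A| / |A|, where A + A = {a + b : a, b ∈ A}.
K = |A + A| / |A| = 34/8 = 17/4

Enumerate A + A = {a + b : a, b ∈ A}. With |A| = 8, there are |A|^2 = 64 ordered sum pairs; collecting distinct values, A + A = {-40, -39, -38, -33, -32, -29, -28, -27, -26, -24, -23, -22, -21, -18, -17, -16, -13, -12, -8, -6, -5, 1, 2, 3, 5, 6, 9, 10, 13, 14, 18, 28, 36, 44}, so |A + A| = 34. Thus K = 34/8 = 17/4. For comparison, the minimum possible |A + A| over all 8-element sets is 2·8 − 1 = 15 (so min K = 15/8), attained only by arithmetic progressions.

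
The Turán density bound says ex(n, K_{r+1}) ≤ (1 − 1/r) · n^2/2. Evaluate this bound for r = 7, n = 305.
Turán density bound = (6/7) · 305^2/2 = 279075/7 ≈ 39867.8571

Turán's theorem: ex(n, K_{r+1}) is achieved by the complete r-partite Turán graph T(n, r) with parts as balanced as possible, and is at most (1 − 1/r) · n^2/2. For r = 7, n = 305: the density bound is (6/7) · 93025/2 = 279075/7 ≈ 39867.8571. The integer-valued extremum is e(T(305, 7)) = 39867, which is strictly less than the density bound 279075/7 since 7 ∤ 305 (the parts of T(305, 7) cannot all be equal).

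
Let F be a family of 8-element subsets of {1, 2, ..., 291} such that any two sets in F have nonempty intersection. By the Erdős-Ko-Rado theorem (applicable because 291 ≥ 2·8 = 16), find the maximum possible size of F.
max |F| = C(290, 7) = 31817710198560

Erdős-Ko-Rado (1961): when n ≥ 2k, max |F| = C(n−1, k−1). The bound is attained by the star {A : i ∈ A} for any fixed i ∈ [n]. Here C(291−1, 8−1) = C(290, 7) = 31817710198560.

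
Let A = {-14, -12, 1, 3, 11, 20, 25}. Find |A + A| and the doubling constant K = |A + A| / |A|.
K = |A + A| / |A| = 26/7

Enumerate A + A = {a + b : a, b ∈ A}. With |A| = 7, there are |A|^2 = 49 ordered sum pairs; collecting distinct values, A + A = {-28, -26, -24, -13, -11, -9, -3, -1, 2, 4, 6, 8, 11, 12, 13, 14, 21, 22, 23, 26, 28, 31, 36, 40, 45, 50}, so |A + A| = 26. Thus K = 26/7. For comparison, the minimum possible |A + A| over all 7-element sets is 2·7 − 1 = 13 (so min K = 13/7), attained only by arithmetic progressions.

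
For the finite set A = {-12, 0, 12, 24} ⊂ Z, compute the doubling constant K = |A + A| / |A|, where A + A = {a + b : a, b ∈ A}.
K = |A + A| / |A| = 7/4

Enumerate A + A = {a + b : a, b ∈ A}. With |A| = 4, there are |A|^2 = 16 ordered sum pairs; collecting distinct values, A + A = {-24, -12, 0, 12, 24, 36, 48}, so |A + A| = 7. Thus K = 7/4. Here |A + A| = 2|A| − 1 = 7, the minimum possible — so K = 7/4 is minimal, which holds iff A is an arithmetic progression.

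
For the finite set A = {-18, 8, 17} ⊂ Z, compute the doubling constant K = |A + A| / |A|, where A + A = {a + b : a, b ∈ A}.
K = |A + A| / |A| = 6/3 = 2

Enumerate A + A = {a + b : a, b ∈ A}. With |A| = 3, there are |A|^2 = 9 ordered sum pairs; collecting distinct values, A + A = {-36, -10, -1, 16, 25, 34}, so |A + A| = 6. Thus K = 6/3 = 2. For comparison, the minimum possible |A + A| over all 3-element sets is 2·3 − 1 = 5 (so min K = 5/3), attained only by arithmetic progressions.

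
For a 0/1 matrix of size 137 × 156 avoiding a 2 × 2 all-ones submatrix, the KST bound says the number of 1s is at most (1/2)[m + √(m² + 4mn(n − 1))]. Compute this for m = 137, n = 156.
z(137, 156; 2, 2) ≤ (1/2)[137 + √(137² + 4·137·156·155)] = (1/2)[137 + √13269409] = 1889.86

Kővári–Sós–Turán: let r_1, ..., r_137 be the row sums and z = Σ r_i the total number of 1s. Each pair of columns can share at most one row with both entries 1 (else a 2×2 all-ones block appears), so Σ_i C(r_i, 2) ≤ C(156, 2) = 12090. By convexity Σ_i C(r_i, 2) ≥ 137·C(z/137, 2) = z(z − 137)/(2·137), giving z² − 137z − 137·156·155 ≤ 0 and hence z ≤ (1/2)[137 + √(18769 + 4·3312660)] = (1/2)[137 + √13269409] ≈ (1/2)(137 + 3642.72) = 1889.86.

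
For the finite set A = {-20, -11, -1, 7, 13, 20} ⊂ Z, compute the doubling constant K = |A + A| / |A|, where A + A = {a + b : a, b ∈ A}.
K = |A + A| / |A| = 21/6 = 7/2

Enumerate A + A = {a + b : a, b ∈ A}. With |A| = 6, there are |A|^2 = 36 ordered sum pairs; collecting distinct values, A + A = {-40, -31, -22, -21, -13, -12, -7, -4, -2, 0, 2, 6, 9, 12, 14, 19, 20, 26, 27, 33, 40}, so |A + A| = 21. Thus K = 21/6 = 7/2. For comparison, the minimum possible |A + A| over all 6-element sets is 2·6 − 1 = 11 (so min K = 11/6), attained only by arithmetic progressions.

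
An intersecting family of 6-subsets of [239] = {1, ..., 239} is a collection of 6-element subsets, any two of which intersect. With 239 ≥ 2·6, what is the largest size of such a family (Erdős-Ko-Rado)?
max |F| = C(238, 5) = 6100139682

The Erdős-Ko-Rado theorem states: for n ≥ 2k, an intersecting family of k-subsets of an n-element set has size at most C(n − 1, k − 1), with equality for 'star' families {A ⊆ [n] : |A| = k, i ∈ A} (fix an element i). For n = 239, k = 6: C(238, 5) = 6100139682.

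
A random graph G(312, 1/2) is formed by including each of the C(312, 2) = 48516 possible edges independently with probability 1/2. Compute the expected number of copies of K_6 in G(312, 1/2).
E[# K_6] = C(312, 6) · (1/2)^C(6, 2) = 1220651676244 / 2^15 = 305162919061/8192 ≈ 37251332.893188

For each 6-subset S of vertices (there are C(312, 6) = 1220651676244 such S), let X_S = 1 if S induces a K_6 (all C(6, 2) = 15 edges present). Then P(X_S = 1) = (1/2)^15 = 1/32768. By linearity of expectation, E[# K_6] = C(312, 6) · (1/2)^15 = 1220651676244 / 32768 = 305162919061/8192 ≈ 37251332.893188.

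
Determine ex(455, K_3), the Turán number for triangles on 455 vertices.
ex(455, K_3) = ⌊455^2/4⌋ = 51756

Mantel (1907): a triangle-free graph on n vertices has at most ⌊n^2/4⌋ edges, with equality for the complete bipartite graph K_{⌊n/2⌋, ⌈n/2⌉}. For n = 455: ⌊455^2/4⌋ = ⌊207025/4⌋ = 51756. The extremal graph is K_{227, 228}, which has 227·228 = 51756 edges.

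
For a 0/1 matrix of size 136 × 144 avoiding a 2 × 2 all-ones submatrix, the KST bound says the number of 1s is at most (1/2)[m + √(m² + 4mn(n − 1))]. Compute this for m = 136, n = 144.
z(136, 144; 2, 2) ≤ (1/2)[136 + √(136² + 4·136·144·143)] = (1/2)[136 + √11220544] = 1742.854

Kővári–Sós–Turán: let r_1, ..., r_136 be the row sums and z = Σ r_i the total number of 1s. Each pair of columns can share at most one row with both entries 1 (else a 2×2 all-ones block appears), so Σ_i C(r_i, 2) ≤ C(144, 2) = 10296. By convexity Σ_i C(r_i, 2) ≥ 136·C(z/136, 2) = z(z − 136)/(2·136), giving z² − 136z − 136·144·143 ≤ 0 and hence z ≤ (1/2)[136 + √(18496 + 4·2800512)] = (1/2)[136 + √11220544] ≈ (1/2)(136 + 3349.708) = 1742.854.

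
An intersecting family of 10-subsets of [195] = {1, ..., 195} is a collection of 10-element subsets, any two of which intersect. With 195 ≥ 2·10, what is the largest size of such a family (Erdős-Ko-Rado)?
max |F| = C(194, 9) = 888501994734288

The Erdős-Ko-Rado theorem states: for n ≥ 2k, an intersecting family of k-subsets of an n-element set has size at most C(n − 1, k − 1), with equality for 'star' families {A ⊆ [n] : |A| = k, i ∈ A} (fix an element i). For n = 195, k = 10: C(194, 9) = 888501994734288.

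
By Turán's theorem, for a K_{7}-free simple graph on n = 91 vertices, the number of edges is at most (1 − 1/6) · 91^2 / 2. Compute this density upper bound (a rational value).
Turán density bound = (5/6) · 91^2/2 = 41405/12 ≈ 3450.4167

Turán's theorem: ex(n, K_{r+1}) is achieved by the complete r-partite Turán graph T(n, r) with parts as balanced as possible, and is at most (1 − 1/r) · n^2/2. For r = 6, n = 91: the density bound is (5/6) · 8281/2 = 41405/12 ≈ 3450.4167. The integer-valued extremum is e(T(91, 6)) = 3450, which is strictly less than the density bound 41405/12 since 6 ∤ 91 (the parts of T(91, 6) cannot all be equal).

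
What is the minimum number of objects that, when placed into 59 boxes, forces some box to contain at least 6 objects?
n = (6 − 1)·59 + 1 = 296

By the generalised pigeonhole principle, to guarantee some box contains ≥ r objects we need more than (r − 1) · k objects total. Threshold: n = (r − 1) · k + 1. With r = 6 and k = 59: n = 5 · 59 + 1 = 295 + 1 = 296. For n = 295 = 5 · 59, we can put exactly 5 objects in every box, avoiding 6 in any single one — so 296 is tight.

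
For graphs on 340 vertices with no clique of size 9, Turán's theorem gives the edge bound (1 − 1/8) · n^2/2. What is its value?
Turán density bound = (7/8) · 340^2/2 = 50575

Turán's theorem: ex(n, K_{r+1}) is achieved by the complete r-partite Turán graph T(n, r) with parts as balanced as possible, and is at most (1 − 1/r) · n^2/2. For r = 8, n = 340: the density bound is (7/8) · 115600/2 = 50575. The integer-valued extremum is e(T(340, 8)) = 50574, which is strictly less than the density bound 50575 since 8 ∤ 340 (the parts of T(340, 8) cannot all be equal).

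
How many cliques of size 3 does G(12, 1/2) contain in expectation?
E[# K_3] = C(12, 3) · (1/2)^C(3, 2) = 220 / 2^3 = 55/2 = 27.5

For each 3-subset S of vertices (there are C(12, 3) = 220 such S), let X_S = 1 if S induces a K_3 (all C(3, 2) = 3 edges present). Then P(X_S = 1) = (1/2)^3 = 1/8. By linearity of expectation, E[# K_3] = C(12, 3) · (1/2)^3 = 220 / 8 = 55/2 = 27.5.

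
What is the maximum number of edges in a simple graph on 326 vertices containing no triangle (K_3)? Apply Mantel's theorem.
ex(326, K_3) = ⌊326^2/4⌋ = 26569

Mantel (1907): a triangle-free graph on n vertices has at most ⌊n^2/4⌋ edges, with equality for the complete bipartite graph K_{⌊n/2⌋, ⌈n/2⌉}. For n = 326: ⌊326^2/4⌋ = ⌊106276/4⌋ = 26569. The extremal graph is K_{163, 163}, which has 163·163 = 26569 edges.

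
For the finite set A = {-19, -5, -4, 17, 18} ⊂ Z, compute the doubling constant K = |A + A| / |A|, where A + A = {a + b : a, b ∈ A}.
K = |A + A| / |A| = 14/5

Enumerate A + A = {a + b : a, b ∈ A}. With |A| = 5, there are |A|^2 = 25 ordered sum pairs; collecting distinct values, A + A = {-38, -24, -23, -10, -9, -8, -2, -1, 12, 13, 14, 34, 35, 36}, so |A + A| = 14. Thus K = 14/5. For comparison, the minimum possible |A + A| over all 5-element sets is 2·5 − 1 = 9 (so min K = 9/5), attained only by arithmetic progressions.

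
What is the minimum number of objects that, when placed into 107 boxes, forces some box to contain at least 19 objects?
n = (19 − 1)·107 + 1 = 1927

By the generalised pigeonhole principle, to guarantee some box contains ≥ r objects we need more than (r − 1) · k objects total. Threshold: n = (r − 1) · k + 1. With r = 19 and k = 107: n = 18 · 107 + 1 = 1926 + 1 = 1927. For n = 1926 = 18 · 107, we can put exactly 18 objects in every box, avoiding 19 in any single one — so 1927 is tight.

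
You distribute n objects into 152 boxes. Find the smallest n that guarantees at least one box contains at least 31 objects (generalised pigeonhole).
n = (31 − 1)·152 + 1 = 4561

By the generalised pigeonhole principle, to guarantee some box contains ≥ r objects we need more than (r − 1) · k objects total. Threshold: n = (r − 1) · k + 1. With r = 31 and k = 152: n = 30 · 152 + 1 = 4560 + 1 = 4561. For n = 4560 = 30 · 152, we can put exactly 30 objects in every box, avoiding 31 in any single one — so 4561 is tight.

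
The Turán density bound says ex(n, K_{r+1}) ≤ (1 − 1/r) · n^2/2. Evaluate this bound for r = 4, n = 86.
Turán density bound = (3/4) · 86^2/2 = 5547/2 ≈ 2773.5

Turán's theorem: ex(n, K_{r+1}) is achieved by the complete r-partite Turán graph T(n, r) with parts as balanced as possible, and is at most (1 − 1/r) · n^2/2. For r = 4, n = 86: the density bound is (3/4) · 7396/2 = 5547/2 ≈ 2773.5. The integer-valued extremum is e(T(86, 4)) = 2773, which is strictly less than the density bound 5547/2 since 4 ∤ 86 (the parts of T(86, 4) cannot all be equal).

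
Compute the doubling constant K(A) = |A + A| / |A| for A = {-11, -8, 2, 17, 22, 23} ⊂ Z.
K = |A + A| / |A| = 21/6 = 7/2

Enumerate A + A = {a + b : a, b ∈ A}. With |A| = 6, there are |A|^2 = 36 ordered sum pairs; collecting distinct values, A + A = {-22, -19, -16, -9, -6, 4, 6, 9, 11, 12, 14, 15, 19, 24, 25, 34, 39, 40, 44, 45, 46}, so |A + A| = 21. Thus K = 21/6 = 7/2. For comparison, the minimum possible |A + A| over all 6-element sets is 2·6 − 1 = 11 (so min K = 11/6), attained only by arithmetic progressions.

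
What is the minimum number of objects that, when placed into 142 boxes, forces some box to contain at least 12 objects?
n = (12 − 1)·142 + 1 = 1563

By the generalised pigeonhole principle, to guarantee some box contains ≥ r objects we need more than (r − 1) · k objects total. Threshold: n = (r − 1) · k + 1. With r = 12 and k = 142: n = 11 · 142 + 1 = 1562 + 1 = 1563. For n = 1562 = 11 · 142, we can put exactly 11 objects in every box, avoiding 12 in any single one — so 1563 is tight.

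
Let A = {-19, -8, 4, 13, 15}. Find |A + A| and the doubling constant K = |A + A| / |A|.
K = |A + A| / |A| = 14/5

Enumerate A + A = {a + b : a, b ∈ A}. With |A| = 5, there are |A|^2 = 25 ordered sum pairs; collecting distinct values, A + A = {-38, -27, -16, -15, -6, -4, 5, 7, 8, 17, 19, 26, 28, 30}, so |A + A| = 14. Thus K = 14/5. For comparison, the minimum possible |A + A| over all 5-element sets is 2·5 − 1 = 9 (so min K = 9/5), attained only by arithmetic progressions.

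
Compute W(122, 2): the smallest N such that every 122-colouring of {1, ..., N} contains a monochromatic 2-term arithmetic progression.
W(122, 2) = 122 + 1 = 123

A 2-term AP is any pair of integers, so a monochromatic 2-AP exists iff some colour is used at least twice. With 122 colours, the colouring i ↦ i on {1, ..., 122} uses each colour once, avoiding any monochromatic pair, so W(122, 2) > 122. For {1, ..., 123}, pigeonhole forces two integers of the same colour, which form a monochromatic 2-AP. Hence W(122, 2) = 123.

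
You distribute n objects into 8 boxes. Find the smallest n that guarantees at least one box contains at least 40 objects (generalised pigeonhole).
n = (40 − 1)·8 + 1 = 313

By the generalised pigeonhole principle, to guarantee some box contains ≥ r objects we need more than (r − 1) · k objects total. Threshold: n = (r − 1) · k + 1. With r = 40 and k = 8: n = 39 · 8 + 1 = 312 + 1 = 313. For n = 312 = 39 · 8, we can put exactly 39 objects in every box, avoiding 40 in any single one — so 313 is tight.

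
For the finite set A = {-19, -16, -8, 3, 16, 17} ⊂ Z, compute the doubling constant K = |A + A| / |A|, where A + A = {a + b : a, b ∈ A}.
K = |A + A| / |A| = 20/6 = 10/3

Enumerate A + A = {a + b : a, b ∈ A}. With |A| = 6, there are |A|^2 = 36 ordered sum pairs; collecting distinct values, A + A = {-38, -35, -32, -27, -24, -16, -13, -5, -3, -2, 0, 1, 6, 8, 9, 19, 20, 32, 33, 34}, so |A + A| = 20. Thus K = 20/6 = 10/3. For comparison, the minimum possible |A + A| over all 6-element sets is 2·6 − 1 = 11 (so min K = 11/6), attained only by arithmetic progressions.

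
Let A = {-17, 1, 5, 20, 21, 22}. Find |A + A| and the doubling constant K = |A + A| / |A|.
K = |A + A| / |A| = 20/6 = 10/3

Enumerate A + A = {a + b : a, b ∈ A}. With |A| = 6, there are |A|^2 = 36 ordered sum pairs; collecting distinct values, A + A = {-34, -16, -12, 2, 3, 4, 5, 6, 10, 21, 22, 23, 25, 26, 27, 40, 41, 42, 43, 44}, so |A + A| = 20. Thus K = 20/6 = 10/3. For comparison, the minimum possible |A + A| over all 6-element sets is 2·6 − 1 = 11 (so min K = 11/6), attained only by arithmetic progressions.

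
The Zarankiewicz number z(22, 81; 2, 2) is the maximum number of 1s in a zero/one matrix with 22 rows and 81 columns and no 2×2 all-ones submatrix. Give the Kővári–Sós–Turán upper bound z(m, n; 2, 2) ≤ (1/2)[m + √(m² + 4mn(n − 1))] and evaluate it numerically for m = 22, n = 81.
z(22, 81; 2, 2) ≤ (1/2)[22 + √(22² + 4·22·81·80)] = (1/2)[22 + √570724] = 388.7314

Kővári–Sós–Turán: let r_1, ..., r_22 be the row sums and z = Σ r_i the total number of 1s. Each pair of columns can share at most one row with both entries 1 (else a 2×2 all-ones block appears), so Σ_i C(r_i, 2) ≤ C(81, 2) = 3240. By convexity Σ_i C(r_i, 2) ≥ 22·C(z/22, 2) = z(z − 22)/(2·22), giving z² − 22z − 22·81·80 ≤ 0 and hence z ≤ (1/2)[22 + √(484 + 4·142560)] = (1/2)[22 + √570724] ≈ (1/2)(22 + 755.4628) = 388.7314.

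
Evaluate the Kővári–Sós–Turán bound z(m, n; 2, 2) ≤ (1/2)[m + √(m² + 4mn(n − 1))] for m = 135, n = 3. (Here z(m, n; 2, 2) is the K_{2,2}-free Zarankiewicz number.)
z(135, 3; 2, 2) ≤ (1/2)[135 + √(135² + 4·135·3·2)] = (1/2)[135 + √21465] = 140.7547

Kővári–Sós–Turán: let r_1, ..., r_135 be the row sums and z = Σ r_i the total number of 1s. Each pair of columns can share at most one row with both entries 1 (else a 2×2 all-ones block appears), so Σ_i C(r_i, 2) ≤ C(3, 2) = 3. By convexity Σ_i C(r_i, 2) ≥ 135·C(z/135, 2) = z(z − 135)/(2·135), giving z² − 135z − 135·3·2 ≤ 0 and hence z ≤ (1/2)[135 + √(18225 + 4·810)] = (1/2)[135 + √21465] ≈ (1/2)(135 + 146.5094) = 140.7547.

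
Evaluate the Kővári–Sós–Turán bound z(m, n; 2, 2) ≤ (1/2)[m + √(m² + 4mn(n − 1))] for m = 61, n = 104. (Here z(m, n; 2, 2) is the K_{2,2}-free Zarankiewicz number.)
z(61, 104; 2, 2) ≤ (1/2)[61 + √(61² + 4·61·104·103)] = (1/2)[61 + √2617449] = 839.4266

Kővári–Sós–Turán: let r_1, ..., r_61 be the row sums and z = Σ r_i the total number of 1s. Each pair of columns can share at most one row with both entries 1 (else a 2×2 all-ones block appears), so Σ_i C(r_i, 2) ≤ C(104, 2) = 5356. By convexity Σ_i C(r_i, 2) ≥ 61·C(z/61, 2) = z(z − 61)/(2·61), giving z² − 61z − 61·104·103 ≤ 0 and hence z ≤ (1/2)[61 + √(3721 + 4·653432)] = (1/2)[61 + √2617449] ≈ (1/2)(61 + 1617.8532) = 839.4266.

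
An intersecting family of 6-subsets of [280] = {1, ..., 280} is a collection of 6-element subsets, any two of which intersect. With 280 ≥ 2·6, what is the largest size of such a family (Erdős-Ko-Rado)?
max |F| = C(279, 5) = 13589056305

Erdős-Ko-Rado (1961): when n ≥ 2k, max |F| = C(n−1, k−1). The bound is attained by the star {A : i ∈ A} for any fixed i ∈ [n]. Here C(280−1, 6−1) = C(279, 5) = 13589056305.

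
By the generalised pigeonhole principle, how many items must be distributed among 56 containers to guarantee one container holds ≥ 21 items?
n = (21 − 1)·56 + 1 = 1121

By the generalised pigeonhole principle, to guarantee some box contains ≥ r objects we need more than (r − 1) · k objects total. Threshold: n = (r − 1) · k + 1. With r = 21 and k = 56: n = 20 · 56 + 1 = 1120 + 1 = 1121. For n = 1120 = 20 · 56, we can put exactly 20 objects in every box, avoiding 21 in any single one — so 1121 is tight.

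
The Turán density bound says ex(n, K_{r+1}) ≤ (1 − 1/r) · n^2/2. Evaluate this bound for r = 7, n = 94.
Turán density bound = (6/7) · 94^2/2 = 26508/7 ≈ 3786.8571

Turán's theorem: ex(n, K_{r+1}) is achieved by the complete r-partite Turán graph T(n, r) with parts as balanced as possible, and is at most (1 − 1/r) · n^2/2. For r = 7, n = 94: the density bound is (6/7) · 8836/2 = 26508/7 ≈ 3786.8571. The integer-valued extremum is e(T(94, 7)) = 3786, which is strictly less than the density bound 26508/7 since 7 ∤ 94 (the parts of T(94, 7) cannot all be equal).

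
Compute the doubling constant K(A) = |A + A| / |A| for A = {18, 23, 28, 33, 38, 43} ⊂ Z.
K = |A + A| / |A| = 11/6

Enumerate A + A = {a + b : a, b ∈ A}. With |A| = 6, there are |A|^2 = 36 ordered sum pairs; collecting distinct values, A + A = {36, 41, 46, 51, 56, 61, 66, 71, 76, 81, 86}, so |A + A| = 11. Thus K = 11/6. Here |A + A| = 2|A| − 1 = 11, the minimum possible — so K = 11/6 is minimal, which holds iff A is an arithmetic progression.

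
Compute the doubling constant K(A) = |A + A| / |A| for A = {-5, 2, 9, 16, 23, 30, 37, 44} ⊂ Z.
K = |A + A| / |A| = 15/8

Enumerate A + A = {a + b : a, b ∈ A}. With |A| = 8, there are |A|^2 = 64 ordered sum pairs; collecting distinct values, A + A = {-10, -3, 4, 11, 18, 25, 32, 39, 46, 53, 60, 67, 74, 81, 88}, so |A + A| = 15. Thus K = 15/8. Here |A + A| = 2|A| − 1 = 15, the minimum possible — so K = 15/8 is minimal, which holds iff A is an arithmetic progression.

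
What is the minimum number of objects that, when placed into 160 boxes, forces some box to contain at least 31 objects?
n = (31 − 1)·160 + 1 = 4801

By the generalised pigeonhole principle, to guarantee some box contains ≥ r objects we need more than (r − 1) · k objects total. Threshold: n = (r − 1) · k + 1. With r = 31 and k = 160: n = 30 · 160 + 1 = 4800 + 1 = 4801. For n = 4800 = 30 · 160, we can put exactly 30 objects in every box, avoiding 31 in any single one — so 4801 is tight.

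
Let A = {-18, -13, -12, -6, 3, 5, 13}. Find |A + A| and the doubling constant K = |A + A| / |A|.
K = |A + A| / |A| = 27/7

Enumerate A + A = {a + b : a, b ∈ A}. With |A| = 7, there are |A|^2 = 49 ordered sum pairs; collecting distinct values, A + A = {-36, -31, -30, -26, -25, -24, -19, -18, -15, -13, -12, -10, -9, -8, -7, -5, -3, -1, 0, 1, 6, 7, 8, 10, 16, 18, 26}, so |A + A| = 27. Thus K = 27/7. For comparison, the minimum possible |A + A| over all 7-element sets is 2·7 − 1 = 13 (so min K = 13/7), attained only by arithmetic progressions.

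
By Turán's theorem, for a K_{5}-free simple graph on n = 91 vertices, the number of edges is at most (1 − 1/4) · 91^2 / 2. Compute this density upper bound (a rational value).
Turán density bound = (3/4) · 91^2/2 = 24843/8 ≈ 3105.375

Turán's theorem: ex(n, K_{r+1}) is achieved by the complete r-partite Turán graph T(n, r) with parts as balanced as possible, and is at most (1 − 1/r) · n^2/2. For r = 4, n = 91: the density bound is (3/4) · 8281/2 = 24843/8 ≈ 3105.375. The integer-valued extremum is e(T(91, 4)) = 3105, which is strictly less than the density bound 24843/8 since 4 ∤ 91 (the parts of T(91, 4) cannot all be equal).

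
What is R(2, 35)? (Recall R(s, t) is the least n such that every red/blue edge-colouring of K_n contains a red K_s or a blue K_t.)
R(2, 35) = 35

R(2, k) = k for all k ≥ 2: in a 2-colouring of K_k, either some edge is red (a red K_2) or all edges are blue (a blue K_k). And K_{34} coloured all-blue has no blue K_35, so R(2, 35) > 34. Hence R(2, 35) = 35.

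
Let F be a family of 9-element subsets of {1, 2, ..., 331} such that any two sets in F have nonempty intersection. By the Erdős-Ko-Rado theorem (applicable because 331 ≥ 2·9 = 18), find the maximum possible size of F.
max |F| = C(330, 8) = 3202280747619525

The Erdős-Ko-Rado theorem states: for n ≥ 2k, an intersecting family of k-subsets of an n-element set has size at most C(n − 1, k − 1), with equality for 'star' families {A ⊆ [n] : |A| = k, i ∈ A} (fix an element i). For n = 331, k = 9: C(330, 8) = 3202280747619525.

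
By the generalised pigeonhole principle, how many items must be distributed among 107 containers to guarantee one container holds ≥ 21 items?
n = (21 − 1)·107 + 1 = 2141

By the generalised pigeonhole principle, to guarantee some box contains ≥ r objects we need more than (r − 1) · k objects total. Threshold: n = (r − 1) · k + 1. With r = 21 and k = 107: n = 20 · 107 + 1 = 2140 + 1 = 2141. For n = 2140 = 20 · 107, we can put exactly 20 objects in every box, avoiding 21 in any single one — so 2141 is tight.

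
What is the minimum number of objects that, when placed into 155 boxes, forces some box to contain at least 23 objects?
n = (23 − 1)·155 + 1 = 3411

By the generalised pigeonhole principle, to guarantee some box contains ≥ r objects we need more than (r − 1) · k objects total. Threshold: n = (r − 1) · k + 1. With r = 23 and k = 155: n = 22 · 155 + 1 = 3410 + 1 = 3411. For n = 3410 = 22 · 155, we can put exactly 22 objects in every box, avoiding 23 in any single one — so 3411 is tight.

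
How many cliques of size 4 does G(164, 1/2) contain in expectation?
E[# K_4] = C(164, 4) · (1/2)^C(4, 2) = 29051001 / 2^6 = 453921.890625

For each 4-subset S of vertices (there are C(164, 4) = 29051001 such S), let X_S = 1 if S induces a K_4 (all C(4, 2) = 6 edges present). Then P(X_S = 1) = (1/2)^6 = 1/64. By linearity of expectation, E[# K_4] = C(164, 4) · (1/2)^6 = 29051001 / 64 = 453921.890625.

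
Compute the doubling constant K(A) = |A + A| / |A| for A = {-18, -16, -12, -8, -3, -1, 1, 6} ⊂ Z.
K = |A + A| / |A| = 28/8 = 7/2

Enumerate A + A = {a + b : a, b ∈ A}. With |A| = 8, there are |A|^2 = 64 ordered sum pairs; collecting distinct values, A + A = {-36, -34, -32, -30, -28, -26, -24, -21, -20, -19, -17, -16, -15, -13, -12, -11, -10, -9, -7, -6, -4, -2, 0, 2, 3, 5, 7, 12}, so |A + A| = 28. Thus K = 28/8 = 7/2. For comparison, the minimum possible |A + A| over all 8-element sets is 2·8 − 1 = 15 (so min K = 15/8), attained only by arithmetic progressions.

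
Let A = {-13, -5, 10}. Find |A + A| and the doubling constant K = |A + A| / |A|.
K = |A + A| / |A| = 6/3 = 2

Enumerate A + A = {a + b : a, b ∈ A}. With |A| = 3, there are |A|^2 = 9 ordered sum pairs; collecting distinct values, A + A = {-26, -18, -10, -3, 5, 20}, so |A + A| = 6. Thus K = 6/3 = 2. For comparison, the minimum possible |A + A| over all 3-element sets is 2·3 − 1 = 5 (so min K = 5/3), attained only by arithmetic progressions.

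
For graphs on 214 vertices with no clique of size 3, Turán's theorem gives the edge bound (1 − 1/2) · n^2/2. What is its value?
Turán density bound = (1/2) · 214^2/2 = 11449

Turán's theorem: ex(n, K_{r+1}) is achieved by the complete r-partite Turán graph T(n, r) with parts as balanced as possible, and is at most (1 − 1/r) · n^2/2. For r = 2, n = 214: the density bound is (1/2) · 45796/2 = 11449. Since 2 ∣ 214, the Turán graph T(214, 2) has parts of equal size 107, and its edge count e(T(214, 2)) = 11449 attains the density bound exactly.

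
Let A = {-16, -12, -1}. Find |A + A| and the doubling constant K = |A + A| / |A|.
K = |A + A| / |A| = 6/3 = 2

Enumerate A + A = {a + b : a, b ∈ A}. With |A| = 3, there are |A|^2 = 9 ordered sum pairs; collecting distinct values, A + A = {-32, -28, -24, -17, -13, -2}, so |A + A| = 6. Thus K = 6/3 = 2. For comparison, the minimum possible |A + A| over all 3-element sets is 2·3 − 1 = 5 (so min K = 5/3), attained only by arithmetic progressions.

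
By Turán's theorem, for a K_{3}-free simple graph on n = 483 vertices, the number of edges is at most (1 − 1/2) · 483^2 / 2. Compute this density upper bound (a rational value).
Turán density bound = (1/2) · 483^2/2 = 233289/4 ≈ 58322.25

Turán's theorem: ex(n, K_{r+1}) is achieved by the complete r-partite Turán graph T(n, r) with parts as balanced as possible, and is at most (1 − 1/r) · n^2/2. For r = 2, n = 483: the density bound is (1/2) · 233289/2 = 233289/4 ≈ 58322.25. The integer-valued extremum is e(T(483, 2)) = 58322, which is strictly less than the density bound 233289/4 since 2 ∤ 483 (the parts of T(483, 2) cannot all be equal).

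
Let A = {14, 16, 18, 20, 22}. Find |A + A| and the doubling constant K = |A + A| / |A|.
K = |A + A| / |A| = 9/5

Enumerate A + A = {a + b : a, b ∈ A}. With |A| = 5, there are |A|^2 = 25 ordered sum pairs; collecting distinct values, A + A = {28, 30, 32, 34, 36, 38, 40, 42, 44}, so |A + A| = 9. Thus K = 9/5. Here |A + A| = 2|A| − 1 = 9, the minimum possible — so K = 9/5 is minimal, which holds iff A is an arithmetic progression.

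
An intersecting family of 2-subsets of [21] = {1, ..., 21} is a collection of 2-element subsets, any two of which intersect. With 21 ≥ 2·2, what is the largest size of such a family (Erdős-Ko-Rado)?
max |F| = C(20, 1) = 20

The Erdős-Ko-Rado theorem states: for n ≥ 2k, an intersecting family of k-subsets of an n-element set has size at most C(n − 1, k − 1), with equality for 'star' families {A ⊆ [n] : |A| = k, i ∈ A} (fix an element i). For n = 21, k = 2: C(20, 1) = 20.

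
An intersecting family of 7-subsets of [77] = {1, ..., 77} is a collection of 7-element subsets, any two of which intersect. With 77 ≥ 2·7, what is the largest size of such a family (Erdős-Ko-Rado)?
max |F| = C(76, 6) = 218618940

Erdős-Ko-Rado (1961): when n ≥ 2k, max |F| = C(n−1, k−1). The bound is attained by the star {A : i ∈ A} for any fixed i ∈ [n]. Here C(77−1, 7−1) = C(76, 6) = 218618940.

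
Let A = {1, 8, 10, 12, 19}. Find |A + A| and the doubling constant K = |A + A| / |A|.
K = |A + A| / |A| = 13/5

Enumerate A + A = {a + b : a, b ∈ A}. With |A| = 5, there are |A|^2 = 25 ordered sum pairs; collecting distinct values, A + A = {2, 9, 11, 13, 16, 18, 20, 22, 24, 27, 29, 31, 38}, so |A + A| = 13. Thus K = 13/5. For comparison, the minimum possible |A + A| over all 5-element sets is 2·5 − 1 = 9 (so min K = 9/5), attained only by arithmetic progressions.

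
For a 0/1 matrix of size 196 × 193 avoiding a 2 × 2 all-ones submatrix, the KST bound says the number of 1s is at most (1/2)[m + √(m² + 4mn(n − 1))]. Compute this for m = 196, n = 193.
z(196, 193; 2, 2) ≤ (1/2)[196 + √(196² + 4·196·193·192)] = (1/2)[196 + √29090320] = 2794.7721

Kővári–Sós–Turán: let r_1, ..., r_196 be the row sums and z = Σ r_i the total number of 1s. Each pair of columns can share at most one row with both entries 1 (else a 2×2 all-ones block appears), so Σ_i C(r_i, 2) ≤ C(193, 2) = 18528. By convexity Σ_i C(r_i, 2) ≥ 196·C(z/196, 2) = z(z − 196)/(2·196), giving z² − 196z − 196·193·192 ≤ 0 and hence z ≤ (1/2)[196 + √(38416 + 4·7262976)] = (1/2)[196 + √29090320] ≈ (1/2)(196 + 5393.5443) = 2794.7721.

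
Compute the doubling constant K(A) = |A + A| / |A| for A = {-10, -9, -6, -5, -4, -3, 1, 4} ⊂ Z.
K = |A + A| / |A| = 24/8 = 3

Enumerate A + A = {a + b : a, b ∈ A}. With |A| = 8, there are |A|^2 = 64 ordered sum pairs; collecting distinct values, A + A = {-20, -19, -18, -16, -15, -14, -13, -12, -11, -10, -9, -8, -7, -6, -5, -4, -3, -2, -1, 0, 1, 2, 5, 8}, so |A + A| = 24. Thus K = 24/8 = 3. For comparison, the minimum possible |A + A| over all 8-element sets is 2·8 − 1 = 15 (so min K = 15/8), attained only by arithmetic progressions.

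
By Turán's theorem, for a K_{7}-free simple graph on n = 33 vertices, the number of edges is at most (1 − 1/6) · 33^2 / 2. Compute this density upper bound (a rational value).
Turán density bound = (5/6) · 33^2/2 = 1815/4 ≈ 453.75

Turán's theorem: ex(n, K_{r+1}) is achieved by the complete r-partite Turán graph T(n, r) with parts as balanced as possible, and is at most (1 − 1/r) · n^2/2. For r = 6, n = 33: the density bound is (5/6) · 1089/2 = 1815/4 ≈ 453.75. The integer-valued extremum is e(T(33, 6)) = 453, which is strictly less than the density bound 1815/4 since 6 ∤ 33 (the parts of T(33, 6) cannot all be equal).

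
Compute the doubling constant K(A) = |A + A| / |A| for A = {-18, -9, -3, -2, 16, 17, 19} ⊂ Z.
K = |A + A| / |A| = 27/7

Enumerate A + A = {a + b : a, b ∈ A}. With |A| = 7, there are |A|^2 = 49 ordered sum pairs; collecting distinct values, A + A = {-36, -27, -21, -20, -18, -12, -11, -6, -5, -4, -2, -1, 1, 7, 8, 10, 13, 14, 15, 16, 17, 32, 33, 34, 35, 36, 38}, so |A + A| = 27. Thus K = 27/7. For comparison, the minimum possible |A + A| over all 7-element sets is 2·7 − 1 = 13 (so min K = 13/7), attained only by arithmetic progressions.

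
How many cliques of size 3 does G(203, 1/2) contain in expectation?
E[# K_3] = C(203, 3) · (1/2)^C(3, 2) = 1373701 / 2^3 = 171712.625

For each 3-subset S of vertices (there are C(203, 3) = 1373701 such S), let X_S = 1 if S induces a K_3 (all C(3, 2) = 3 edges present). Then P(X_S = 1) = (1/2)^3 = 1/8. By linearity of expectation, E[# K_3] = C(203, 3) · (1/2)^3 = 1373701 / 8 = 171712.625.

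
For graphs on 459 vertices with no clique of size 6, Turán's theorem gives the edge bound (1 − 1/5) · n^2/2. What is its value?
Turán density bound = (4/5) · 459^2/2 = 421362/5 ≈ 84272.4

Turán's theorem: ex(n, K_{r+1}) is achieved by the complete r-partite Turán graph T(n, r) with parts as balanced as possible, and is at most (1 − 1/r) · n^2/2. For r = 5, n = 459: the density bound is (4/5) · 210681/2 = 421362/5 ≈ 84272.4. The integer-valued extremum is e(T(459, 5)) = 84272, which is strictly less than the density bound 421362/5 since 5 ∤ 459 (the parts of T(459, 5) cannot all be equal).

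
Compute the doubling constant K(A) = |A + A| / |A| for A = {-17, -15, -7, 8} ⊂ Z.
K = |A + A| / |A| = 10/4 = 5/2

Enumerate A + A = {a + b : a, b ∈ A}. With |A| = 4, there are |A|^2 = 16 ordered sum pairs; collecting distinct values, A + A = {-34, -32, -30, -24, -22, -14, -9, -7, 1, 16}, so |A + A| = 10. Thus K = 10/4 = 5/2. For comparison, the minimum possible |A + A| over all 4-element sets is 2·4 − 1 = 7 (so min K = 7/4), attained only by arithmetic progressions.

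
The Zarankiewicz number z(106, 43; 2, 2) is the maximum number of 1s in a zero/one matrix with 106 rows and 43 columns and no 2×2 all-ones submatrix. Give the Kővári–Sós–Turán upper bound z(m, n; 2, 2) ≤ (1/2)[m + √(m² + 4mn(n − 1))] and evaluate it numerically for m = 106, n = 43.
z(106, 43; 2, 2) ≤ (1/2)[106 + √(106² + 4·106·43·42)] = (1/2)[106 + √776980] = 493.7323

Kővári–Sós–Turán: let r_1, ..., r_106 be the row sums and z = Σ r_i the total number of 1s. Each pair of columns can share at most one row with both entries 1 (else a 2×2 all-ones block appears), so Σ_i C(r_i, 2) ≤ C(43, 2) = 903. By convexity Σ_i C(r_i, 2) ≥ 106·C(z/106, 2) = z(z − 106)/(2·106), giving z² − 106z − 106·43·42 ≤ 0 and hence z ≤ (1/2)[106 + √(11236 + 4·191436)] = (1/2)[106 + √776980] ≈ (1/2)(106 + 881.4647) = 493.7323.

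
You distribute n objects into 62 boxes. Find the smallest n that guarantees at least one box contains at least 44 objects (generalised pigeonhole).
n = (44 − 1)·62 + 1 = 2667

By the generalised pigeonhole principle, to guarantee some box contains ≥ r objects we need more than (r − 1) · k objects total. Threshold: n = (r − 1) · k + 1. With r = 44 and k = 62: n = 43 · 62 + 1 = 2666 + 1 = 2667. For n = 2666 = 43 · 62, we can put exactly 43 objects in every box, avoiding 44 in any single one — so 2667 is tight.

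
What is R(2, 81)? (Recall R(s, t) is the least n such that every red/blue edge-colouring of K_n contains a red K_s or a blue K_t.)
R(2, 81) = 81

R(2, k) = k for all k ≥ 2: in a 2-colouring of K_k, either some edge is red (a red K_2) or all edges are blue (a blue K_k). And K_{80} coloured all-blue has no blue K_81, so R(2, 81) > 80. Hence R(2, 81) = 81.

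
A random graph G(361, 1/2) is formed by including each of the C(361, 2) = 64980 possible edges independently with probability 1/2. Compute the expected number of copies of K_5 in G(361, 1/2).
E[# K_5] = C(361, 5) · (1/2)^C(5, 2) = 49690589382 / 2^10 = 24845294691/512 ≈ 48525966.193359

For each 5-subset S of vertices (there are C(361, 5) = 49690589382 such S), let X_S = 1 if S induces a K_5 (all C(5, 2) = 10 edges present). Then P(X_S = 1) = (1/2)^10 = 1/1024. By linearity of expectation, E[# K_5] = C(361, 5) · (1/2)^10 = 49690589382 / 1024 = 24845294691/512 ≈ 48525966.193359.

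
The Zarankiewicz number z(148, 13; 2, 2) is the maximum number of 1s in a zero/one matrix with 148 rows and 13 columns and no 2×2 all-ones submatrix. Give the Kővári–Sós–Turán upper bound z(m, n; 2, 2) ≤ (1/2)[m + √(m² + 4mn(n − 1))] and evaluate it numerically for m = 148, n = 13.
z(148, 13; 2, 2) ≤ (1/2)[148 + √(148² + 4·148·13·12)] = (1/2)[148 + √114256] = 243.0089

Kővári–Sós–Turán: let r_1, ..., r_148 be the row sums and z = Σ r_i the total number of 1s. Each pair of columns can share at most one row with both entries 1 (else a 2×2 all-ones block appears), so Σ_i C(r_i, 2) ≤ C(13, 2) = 78. By convexity Σ_i C(r_i, 2) ≥ 148·C(z/148, 2) = z(z − 148)/(2·148), giving z² − 148z − 148·13·12 ≤ 0 and hence z ≤ (1/2)[148 + √(21904 + 4·23088)] = (1/2)[148 + √114256] ≈ (1/2)(148 + 338.0178) = 243.0089.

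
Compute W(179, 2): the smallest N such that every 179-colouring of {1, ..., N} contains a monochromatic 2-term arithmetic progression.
W(179, 2) = 179 + 1 = 180

A 2-term AP is any pair of integers, so a monochromatic 2-AP exists iff some colour is used at least twice. With 179 colours, the colouring i ↦ i on {1, ..., 179} uses each colour once, avoiding any monochromatic pair, so W(179, 2) > 179. For {1, ..., 180}, pigeonhole forces two integers of the same colour, which form a monochromatic 2-AP. Hence W(179, 2) = 180.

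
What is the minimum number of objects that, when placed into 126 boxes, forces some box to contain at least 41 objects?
n = (41 − 1)·126 + 1 = 5041

By the generalised pigeonhole principle, to guarantee some box contains ≥ r objects we need more than (r − 1) · k objects total. Threshold: n = (r − 1) · k + 1. With r = 41 and k = 126: n = 40 · 126 + 1 = 5040 + 1 = 5041. For n = 5040 = 40 · 126, we can put exactly 40 objects in every box, avoiding 41 in any single one — so 5041 is tight.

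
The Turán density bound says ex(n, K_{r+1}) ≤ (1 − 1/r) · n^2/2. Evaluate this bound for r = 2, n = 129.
Turán density bound = (1/2) · 129^2/2 = 16641/4 ≈ 4160.25

Turán's theorem: ex(n, K_{r+1}) is achieved by the complete r-partite Turán graph T(n, r) with parts as balanced as possible, and is at most (1 − 1/r) · n^2/2. For r = 2, n = 129: the density bound is (1/2) · 16641/2 = 16641/4 ≈ 4160.25. The integer-valued extremum is e(T(129, 2)) = 4160, which is strictly less than the density bound 16641/4 since 2 ∤ 129 (the parts of T(129, 2) cannot all be equal).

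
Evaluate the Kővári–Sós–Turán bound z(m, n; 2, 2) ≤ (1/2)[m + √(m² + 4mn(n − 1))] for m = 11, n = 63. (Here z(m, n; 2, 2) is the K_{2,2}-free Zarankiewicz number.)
z(11, 63; 2, 2) ≤ (1/2)[11 + √(11² + 4·11·63·62)] = (1/2)[11 + √171985] = 212.8554

Kővári–Sós–Turán: let r_1, ..., r_11 be the row sums and z = Σ r_i the total number of 1s. Each pair of columns can share at most one row with both entries 1 (else a 2×2 all-ones block appears), so Σ_i C(r_i, 2) ≤ C(63, 2) = 1953. By convexity Σ_i C(r_i, 2) ≥ 11·C(z/11, 2) = z(z − 11)/(2·11), giving z² − 11z − 11·63·62 ≤ 0 and hence z ≤ (1/2)[11 + √(121 + 4·42966)] = (1/2)[11 + √171985] ≈ (1/2)(11 + 414.7107) = 212.8554.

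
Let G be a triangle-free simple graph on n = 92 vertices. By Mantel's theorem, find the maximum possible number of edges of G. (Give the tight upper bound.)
ex(92, K_3) = ⌊92^2/4⌋ = 2116

Mantel (1907): a triangle-free graph on n vertices has at most ⌊n^2/4⌋ edges, with equality for the complete bipartite graph K_{⌊n/2⌋, ⌈n/2⌉}. For n = 92: ⌊92^2/4⌋ = ⌊8464/4⌋ = 2116. The extremal graph is K_{46, 46}, which has 46·46 = 2116 edges.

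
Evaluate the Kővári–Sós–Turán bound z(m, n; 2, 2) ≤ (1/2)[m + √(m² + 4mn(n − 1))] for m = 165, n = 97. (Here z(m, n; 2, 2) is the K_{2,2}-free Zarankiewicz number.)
z(165, 97; 2, 2) ≤ (1/2)[165 + √(165² + 4·165·97·96)] = (1/2)[165 + √6173145] = 1324.7907

Kővári–Sós–Turán: let r_1, ..., r_165 be the row sums and z = Σ r_i the total number of 1s. Each pair of columns can share at most one row with both entries 1 (else a 2×2 all-ones block appears), so Σ_i C(r_i, 2) ≤ C(97, 2) = 4656. By convexity Σ_i C(r_i, 2) ≥ 165·C(z/165, 2) = z(z − 165)/(2·165), giving z² − 165z − 165·97·96 ≤ 0 and hence z ≤ (1/2)[165 + √(27225 + 4·1536480)] = (1/2)[165 + √6173145] ≈ (1/2)(165 + 2484.5815) = 1324.7907.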